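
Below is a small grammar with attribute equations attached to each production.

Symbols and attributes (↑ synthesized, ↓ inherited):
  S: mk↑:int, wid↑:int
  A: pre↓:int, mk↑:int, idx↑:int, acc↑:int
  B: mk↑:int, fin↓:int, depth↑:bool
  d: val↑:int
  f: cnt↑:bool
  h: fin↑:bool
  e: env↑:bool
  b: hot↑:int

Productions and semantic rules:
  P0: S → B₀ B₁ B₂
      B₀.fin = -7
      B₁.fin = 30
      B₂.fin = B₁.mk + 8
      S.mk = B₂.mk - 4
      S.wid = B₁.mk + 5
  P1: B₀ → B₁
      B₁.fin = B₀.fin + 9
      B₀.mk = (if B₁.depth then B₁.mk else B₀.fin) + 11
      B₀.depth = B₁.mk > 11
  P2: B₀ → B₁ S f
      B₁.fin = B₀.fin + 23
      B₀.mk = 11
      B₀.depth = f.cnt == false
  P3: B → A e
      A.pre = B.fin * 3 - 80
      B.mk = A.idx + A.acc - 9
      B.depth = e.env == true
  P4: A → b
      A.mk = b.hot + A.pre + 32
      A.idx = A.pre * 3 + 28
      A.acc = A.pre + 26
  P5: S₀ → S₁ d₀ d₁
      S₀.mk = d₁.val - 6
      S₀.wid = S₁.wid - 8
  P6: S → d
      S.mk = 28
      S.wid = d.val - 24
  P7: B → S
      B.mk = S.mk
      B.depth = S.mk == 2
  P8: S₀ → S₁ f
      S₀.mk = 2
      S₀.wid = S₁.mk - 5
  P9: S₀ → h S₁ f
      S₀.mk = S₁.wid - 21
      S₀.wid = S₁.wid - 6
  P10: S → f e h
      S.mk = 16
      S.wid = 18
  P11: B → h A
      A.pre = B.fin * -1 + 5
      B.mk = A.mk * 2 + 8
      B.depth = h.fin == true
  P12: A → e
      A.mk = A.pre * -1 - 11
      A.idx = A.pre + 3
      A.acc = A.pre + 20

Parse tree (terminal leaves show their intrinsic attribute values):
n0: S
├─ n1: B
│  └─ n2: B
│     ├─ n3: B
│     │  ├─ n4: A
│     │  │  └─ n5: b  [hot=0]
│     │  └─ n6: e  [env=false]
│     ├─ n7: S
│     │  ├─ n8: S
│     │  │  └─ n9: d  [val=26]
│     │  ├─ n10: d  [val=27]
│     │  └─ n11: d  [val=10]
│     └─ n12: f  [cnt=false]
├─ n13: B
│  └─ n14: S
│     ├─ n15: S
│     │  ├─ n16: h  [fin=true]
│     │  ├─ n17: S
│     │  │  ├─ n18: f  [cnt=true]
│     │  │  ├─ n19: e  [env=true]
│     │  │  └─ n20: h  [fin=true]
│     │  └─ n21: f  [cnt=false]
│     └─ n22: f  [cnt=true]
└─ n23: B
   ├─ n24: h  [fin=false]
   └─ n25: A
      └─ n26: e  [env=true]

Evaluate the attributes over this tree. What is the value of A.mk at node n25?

-6

1. n1.fin = -7  [-7]
2. n2.fin = 2  [B₀.fin + 9]
3. n3.fin = 25  [B₀.fin + 23]
4. n4.pre = -5  [B.fin * 3 - 80]
5. n5.hot = 0  [terminal]
6. n4.mk = 27  [b.hot + A.pre + 32]
7. n4.idx = 13  [A.pre * 3 + 28]
8. n4.acc = 21  [A.pre + 26]
9. n6.env = false  [terminal]
10. n3.mk = 25  [A.idx + A.acc - 9]
11. n3.depth = false  [e.env == true]
12. n9.val = 26  [terminal]
13. n8.mk = 28  [28]
14. n8.wid = 2  [d.val - 24]
15. n10.val = 27  [terminal]
16. n11.val = 10  [terminal]
17. n7.mk = 4  [d₁.val - 6]
18. n7.wid = -6  [S₁.wid - 8]
19. n12.cnt = false  [terminal]
20. n2.mk = 11  [11]
21. n2.depth = true  [f.cnt == false]
22. n1.mk = 22  [(if B₁.depth then B₁.mk else B₀.fin) + 11]
23. n1.depth = false  [B₁.mk > 11]
24. n13.fin = 30  [30]
25. n16.fin = true  [terminal]
26. n18.cnt = true  [terminal]
27. n19.env = true  [terminal]
28. n20.fin = true  [terminal]
29. n17.mk = 16  [16]
30. n17.wid = 18  [18]
31. n21.cnt = false  [terminal]
32. n15.mk = -3  [S₁.wid - 21]
33. n15.wid = 12  [S₁.wid - 6]
34. n22.cnt = true  [terminal]
35. n14.mk = 2  [2]
36. n14.wid = -8  [S₁.mk - 5]
37. n13.mk = 2  [S.mk]
38. n13.depth = true  [S.mk == 2]
39. n23.fin = 10  [B₁.mk + 8]
40. n24.fin = false  [terminal]
41. n25.pre = -5  [B.fin * -1 + 5]
42. n26.env = true  [terminal]
43. n25.mk = -6  [A.pre * -1 - 11]
44. n25.idx = -2  [A.pre + 3]
45. n25.acc = 15  [A.pre + 20]
46. n23.mk = -4  [A.mk * 2 + 8]
47. n23.depth = false  [h.fin == true]
48. n0.mk = -8  [B₂.mk - 4]
49. n0.wid = 7  [B₁.mk + 5]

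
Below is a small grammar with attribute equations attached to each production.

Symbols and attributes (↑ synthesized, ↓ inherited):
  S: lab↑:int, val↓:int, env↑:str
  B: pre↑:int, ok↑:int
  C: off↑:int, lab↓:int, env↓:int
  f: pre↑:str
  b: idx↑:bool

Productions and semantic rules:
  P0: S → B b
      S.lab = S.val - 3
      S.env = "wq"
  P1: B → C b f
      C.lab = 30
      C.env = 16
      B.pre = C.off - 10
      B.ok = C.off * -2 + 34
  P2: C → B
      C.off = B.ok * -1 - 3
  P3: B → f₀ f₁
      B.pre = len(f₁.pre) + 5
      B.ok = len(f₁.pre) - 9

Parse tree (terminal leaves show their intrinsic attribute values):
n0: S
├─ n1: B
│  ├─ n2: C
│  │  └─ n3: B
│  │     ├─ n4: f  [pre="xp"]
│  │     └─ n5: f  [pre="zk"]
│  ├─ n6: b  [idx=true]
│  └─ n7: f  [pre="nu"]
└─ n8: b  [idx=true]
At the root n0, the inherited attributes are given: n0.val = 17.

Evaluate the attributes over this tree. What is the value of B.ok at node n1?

26

1. n0.val = 17  [given at root]
2. n2.lab = 30  [30]
3. n2.env = 16  [16]
4. n4.pre = "xp"  [terminal]
5. n5.pre = "zk"  [terminal]
6. n3.pre = 7  [len(f₁.pre) + 5]
7. n3.ok = -7  [len(f₁.pre) - 9]
8. n2.off = 4  [B.ok * -1 - 3]
9. n6.idx = true  [terminal]
10. n7.pre = "nu"  [terminal]
11. n1.pre = -6  [C.off - 10]
12. n1.ok = 26  [C.off * -2 + 34]
13. n8.idx = true  [terminal]
14. n0.lab = 14  [S.val - 3]
15. n0.env = "wq"  ["wq"]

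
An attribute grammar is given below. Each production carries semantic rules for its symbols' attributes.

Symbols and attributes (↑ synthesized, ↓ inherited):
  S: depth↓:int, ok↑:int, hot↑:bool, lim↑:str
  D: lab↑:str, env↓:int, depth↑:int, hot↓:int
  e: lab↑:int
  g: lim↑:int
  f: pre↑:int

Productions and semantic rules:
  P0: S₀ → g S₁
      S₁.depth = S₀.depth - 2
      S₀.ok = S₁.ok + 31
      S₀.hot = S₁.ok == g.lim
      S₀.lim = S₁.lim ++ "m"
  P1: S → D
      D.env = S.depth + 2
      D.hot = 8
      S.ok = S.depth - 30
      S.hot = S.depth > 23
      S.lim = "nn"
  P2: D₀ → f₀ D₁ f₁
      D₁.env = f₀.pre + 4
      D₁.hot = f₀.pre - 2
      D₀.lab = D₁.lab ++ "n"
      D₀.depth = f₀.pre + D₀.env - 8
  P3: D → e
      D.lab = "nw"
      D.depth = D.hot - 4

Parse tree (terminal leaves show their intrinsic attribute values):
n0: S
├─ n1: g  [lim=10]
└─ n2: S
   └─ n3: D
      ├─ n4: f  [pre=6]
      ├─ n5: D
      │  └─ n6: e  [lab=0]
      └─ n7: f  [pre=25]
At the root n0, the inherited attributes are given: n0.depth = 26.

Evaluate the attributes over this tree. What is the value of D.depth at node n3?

24

1. n0.depth = 26  [given at root]
2. n1.lim = 10  [terminal]
3. n2.depth = 24  [S₀.depth - 2]
4. n3.env = 26  [S.depth + 2]
5. n3.hot = 8  [8]
6. n4.pre = 6  [terminal]
7. n5.env = 10  [f₀.pre + 4]
8. n5.hot = 4  [f₀.pre - 2]
9. n6.lab = 0  [terminal]
10. n5.lab = "nw"  ["nw"]
11. n5.depth = 0  [D.hot - 4]
12. n7.pre = 25  [terminal]
13. n3.lab = "nwn"  [D₁.lab ++ "n"]
14. n3.depth = 24  [f₀.pre + D₀.env - 8]
15. n2.ok = -6  [S.depth - 30]
16. n2.hot = true  [S.depth > 23]
17. n2.lim = "nn"  ["nn"]
18. n0.ok = 25  [S₁.ok + 31]
19. n0.hot = false  [S₁.ok == g.lim]
20. n0.lim = "nnm"  [S₁.lim ++ "m"]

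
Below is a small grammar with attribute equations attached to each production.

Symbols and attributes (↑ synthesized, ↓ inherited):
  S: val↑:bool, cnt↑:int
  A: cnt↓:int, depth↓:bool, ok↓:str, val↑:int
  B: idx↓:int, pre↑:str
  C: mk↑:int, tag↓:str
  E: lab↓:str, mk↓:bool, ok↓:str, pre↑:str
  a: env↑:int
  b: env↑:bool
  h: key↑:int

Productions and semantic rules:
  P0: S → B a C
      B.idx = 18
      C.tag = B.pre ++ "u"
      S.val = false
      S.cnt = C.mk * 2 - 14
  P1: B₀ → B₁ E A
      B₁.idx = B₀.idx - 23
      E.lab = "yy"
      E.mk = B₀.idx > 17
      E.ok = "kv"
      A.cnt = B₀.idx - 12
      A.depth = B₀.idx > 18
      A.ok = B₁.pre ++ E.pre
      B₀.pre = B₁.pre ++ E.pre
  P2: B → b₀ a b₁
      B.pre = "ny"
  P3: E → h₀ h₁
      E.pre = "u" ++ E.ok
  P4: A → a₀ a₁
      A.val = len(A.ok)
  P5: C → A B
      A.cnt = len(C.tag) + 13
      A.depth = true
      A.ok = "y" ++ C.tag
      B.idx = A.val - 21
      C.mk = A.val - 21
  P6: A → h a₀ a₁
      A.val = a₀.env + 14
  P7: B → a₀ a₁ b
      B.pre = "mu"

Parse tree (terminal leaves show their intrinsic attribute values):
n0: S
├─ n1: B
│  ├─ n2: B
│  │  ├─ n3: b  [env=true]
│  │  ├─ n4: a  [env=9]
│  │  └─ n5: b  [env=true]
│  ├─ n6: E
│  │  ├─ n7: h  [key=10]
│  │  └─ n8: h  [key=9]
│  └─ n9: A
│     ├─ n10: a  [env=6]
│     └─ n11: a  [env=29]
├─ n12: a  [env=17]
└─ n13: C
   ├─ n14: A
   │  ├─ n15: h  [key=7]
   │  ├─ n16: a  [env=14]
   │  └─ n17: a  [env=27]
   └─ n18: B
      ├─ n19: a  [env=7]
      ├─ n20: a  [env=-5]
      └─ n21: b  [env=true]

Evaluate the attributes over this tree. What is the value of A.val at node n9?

5

1. n1.idx = 18  [18]
2. n2.idx = -5  [B₀.idx - 23]
3. n3.env = true  [terminal]
4. n4.env = 9  [terminal]
5. n5.env = true  [terminal]
6. n2.pre = "ny"  ["ny"]
7. n6.lab = "yy"  ["yy"]
8. n6.mk = true  [B₀.idx > 17]
9. n6.ok = "kv"  ["kv"]
10. n7.key = 10  [terminal]
11. n8.key = 9  [terminal]
12. n6.pre = "ukv"  ["u" ++ E.ok]
13. n9.cnt = 6  [B₀.idx - 12]
14. n9.depth = false  [B₀.idx > 18]
15. n9.ok = "nyukv"  [B₁.pre ++ E.pre]
16. n10.env = 6  [terminal]
17. n11.env = 29  [terminal]
18. n9.val = 5  [len(A.ok)]
19. n1.pre = "nyukv"  [B₁.pre ++ E.pre]
20. n12.env = 17  [terminal]
21. n13.tag = "nyukvu"  [B.pre ++ "u"]
22. n14.cnt = 19  [len(C.tag) + 13]
23. n14.depth = true  [true]
24. n14.ok = "ynyukvu"  ["y" ++ C.tag]
25. n15.key = 7  [terminal]
26. n16.env = 14  [terminal]
27. n17.env = 27  [terminal]
28. n14.val = 28  [a₀.env + 14]
29. n18.idx = 7  [A.val - 21]
30. n19.env = 7  [terminal]
31. n20.env = -5  [terminal]
32. n21.env = true  [terminal]
33. n18.pre = "mu"  ["mu"]
34. n13.mk = 7  [A.val - 21]
35. n0.val = false  [false]
36. n0.cnt = 0  [C.mk * 2 - 14]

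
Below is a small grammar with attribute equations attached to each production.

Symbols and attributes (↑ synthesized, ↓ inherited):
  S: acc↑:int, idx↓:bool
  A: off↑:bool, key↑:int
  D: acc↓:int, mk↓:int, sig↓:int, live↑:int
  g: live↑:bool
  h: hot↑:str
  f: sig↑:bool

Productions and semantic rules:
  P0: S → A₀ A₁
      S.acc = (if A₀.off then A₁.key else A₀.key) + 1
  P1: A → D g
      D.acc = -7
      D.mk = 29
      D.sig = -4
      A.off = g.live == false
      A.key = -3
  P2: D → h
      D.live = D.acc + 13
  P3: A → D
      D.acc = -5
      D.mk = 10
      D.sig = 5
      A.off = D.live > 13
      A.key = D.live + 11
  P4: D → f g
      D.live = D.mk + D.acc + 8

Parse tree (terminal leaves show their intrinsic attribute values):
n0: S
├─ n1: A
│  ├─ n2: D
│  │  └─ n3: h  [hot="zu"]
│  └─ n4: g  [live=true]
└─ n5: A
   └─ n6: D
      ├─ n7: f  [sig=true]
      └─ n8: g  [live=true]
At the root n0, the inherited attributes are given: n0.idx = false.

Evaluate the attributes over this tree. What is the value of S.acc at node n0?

1. n0.idx = false  [given at root]
2. n2.acc = -7  [-7]
3. n2.mk = 29  [29]
4. n2.sig = -4  [-4]
5. n3.hot = "zu"  [terminal]
6. n2.live = 6  [D.acc + 13]
7. n4.live = true  [terminal]
8. n1.off = false  [g.live == false]
9. n1.key = -3  [-3]
10. n6.acc = -5  [-5]
11. n6.mk = 10  [10]
12. n6.sig = 5  [5]
13. n7.sig = true  [terminal]
14. n8.live = true  [terminal]
15. n6.live = 13  [D.mk + D.acc + 8]
16. n5.off = false  [D.live > 13]
17. n5.key = 24  [D.live + 11]
18. n0.acc = -2  [(if A₀.off then A₁.key else A₀.key) + 1]

-2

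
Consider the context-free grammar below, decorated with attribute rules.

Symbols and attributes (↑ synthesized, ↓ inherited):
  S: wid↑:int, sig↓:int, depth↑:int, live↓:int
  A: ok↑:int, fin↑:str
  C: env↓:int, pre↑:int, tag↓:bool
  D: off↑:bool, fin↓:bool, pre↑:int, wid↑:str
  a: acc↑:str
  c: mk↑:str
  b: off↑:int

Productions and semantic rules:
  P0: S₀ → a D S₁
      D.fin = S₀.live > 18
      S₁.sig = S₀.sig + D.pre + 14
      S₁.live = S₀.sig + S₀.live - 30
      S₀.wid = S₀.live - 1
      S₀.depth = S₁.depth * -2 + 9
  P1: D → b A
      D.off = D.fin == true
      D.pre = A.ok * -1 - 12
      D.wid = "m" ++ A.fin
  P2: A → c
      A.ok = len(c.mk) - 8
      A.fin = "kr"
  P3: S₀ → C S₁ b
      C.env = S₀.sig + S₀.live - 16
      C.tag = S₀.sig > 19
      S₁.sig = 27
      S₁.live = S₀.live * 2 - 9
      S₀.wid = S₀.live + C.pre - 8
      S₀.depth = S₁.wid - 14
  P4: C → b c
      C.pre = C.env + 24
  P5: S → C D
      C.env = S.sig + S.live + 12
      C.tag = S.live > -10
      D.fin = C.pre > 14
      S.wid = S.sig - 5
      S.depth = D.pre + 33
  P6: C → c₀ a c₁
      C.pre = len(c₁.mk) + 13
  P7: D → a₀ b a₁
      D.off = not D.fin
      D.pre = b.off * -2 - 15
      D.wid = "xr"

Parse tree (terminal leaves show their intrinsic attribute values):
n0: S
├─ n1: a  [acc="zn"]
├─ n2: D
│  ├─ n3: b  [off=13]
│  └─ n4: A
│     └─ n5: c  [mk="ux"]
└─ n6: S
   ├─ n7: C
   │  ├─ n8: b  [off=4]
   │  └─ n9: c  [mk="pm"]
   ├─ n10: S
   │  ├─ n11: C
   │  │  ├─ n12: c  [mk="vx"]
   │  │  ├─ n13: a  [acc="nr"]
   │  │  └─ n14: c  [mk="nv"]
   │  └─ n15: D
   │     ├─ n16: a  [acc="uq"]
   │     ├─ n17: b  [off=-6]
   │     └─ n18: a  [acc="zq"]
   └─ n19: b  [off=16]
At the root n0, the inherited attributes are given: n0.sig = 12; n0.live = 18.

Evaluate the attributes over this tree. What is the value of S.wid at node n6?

1. n0.sig = 12  [given at root]
2. n0.live = 18  [given at root]
3. n1.acc = "zn"  [terminal]
4. n2.fin = false  [S₀.live > 18]
5. n3.off = 13  [terminal]
6. n5.mk = "ux"  [terminal]
7. n4.ok = -6  [len(c.mk) - 8]
8. n4.fin = "kr"  ["kr"]
9. n2.off = false  [D.fin == true]
10. n2.pre = -6  [A.ok * -1 - 12]
11. n2.wid = "mkr"  ["m" ++ A.fin]
12. n6.sig = 20  [S₀.sig + D.pre + 14]
13. n6.live = 0  [S₀.sig + S₀.live - 30]
14. n7.env = 4  [S₀.sig + S₀.live - 16]
15. n7.tag = true  [S₀.sig > 19]
16. n8.off = 4  [terminal]
17. n9.mk = "pm"  [terminal]
18. n7.pre = 28  [C.env + 24]
19. n10.sig = 27  [27]
20. n10.live = -9  [S₀.live * 2 - 9]
21. n11.env = 30  [S.sig + S.live + 12]
22. n11.tag = true  [S.live > -10]
23. n12.mk = "vx"  [terminal]
24. n13.acc = "nr"  [terminal]
25. n14.mk = "nv"  [terminal]
26. n11.pre = 15  [len(c₁.mk) + 13]
27. n15.fin = true  [C.pre > 14]
28. n16.acc = "uq"  [terminal]
29. n17.off = -6  [terminal]
30. n18.acc = "zq"  [terminal]
31. n15.off = false  [not D.fin]
32. n15.pre = -3  [b.off * -2 - 15]
33. n15.wid = "xr"  ["xr"]
34. n10.wid = 22  [S.sig - 5]
35. n10.depth = 30  [D.pre + 33]
36. n19.off = 16  [terminal]
37. n6.wid = 20  [S₀.live + C.pre - 8]
38. n6.depth = 8  [S₁.wid - 14]
39. n0.wid = 17  [S₀.live - 1]
40. n0.depth = -7  [S₁.depth * -2 + 9]

20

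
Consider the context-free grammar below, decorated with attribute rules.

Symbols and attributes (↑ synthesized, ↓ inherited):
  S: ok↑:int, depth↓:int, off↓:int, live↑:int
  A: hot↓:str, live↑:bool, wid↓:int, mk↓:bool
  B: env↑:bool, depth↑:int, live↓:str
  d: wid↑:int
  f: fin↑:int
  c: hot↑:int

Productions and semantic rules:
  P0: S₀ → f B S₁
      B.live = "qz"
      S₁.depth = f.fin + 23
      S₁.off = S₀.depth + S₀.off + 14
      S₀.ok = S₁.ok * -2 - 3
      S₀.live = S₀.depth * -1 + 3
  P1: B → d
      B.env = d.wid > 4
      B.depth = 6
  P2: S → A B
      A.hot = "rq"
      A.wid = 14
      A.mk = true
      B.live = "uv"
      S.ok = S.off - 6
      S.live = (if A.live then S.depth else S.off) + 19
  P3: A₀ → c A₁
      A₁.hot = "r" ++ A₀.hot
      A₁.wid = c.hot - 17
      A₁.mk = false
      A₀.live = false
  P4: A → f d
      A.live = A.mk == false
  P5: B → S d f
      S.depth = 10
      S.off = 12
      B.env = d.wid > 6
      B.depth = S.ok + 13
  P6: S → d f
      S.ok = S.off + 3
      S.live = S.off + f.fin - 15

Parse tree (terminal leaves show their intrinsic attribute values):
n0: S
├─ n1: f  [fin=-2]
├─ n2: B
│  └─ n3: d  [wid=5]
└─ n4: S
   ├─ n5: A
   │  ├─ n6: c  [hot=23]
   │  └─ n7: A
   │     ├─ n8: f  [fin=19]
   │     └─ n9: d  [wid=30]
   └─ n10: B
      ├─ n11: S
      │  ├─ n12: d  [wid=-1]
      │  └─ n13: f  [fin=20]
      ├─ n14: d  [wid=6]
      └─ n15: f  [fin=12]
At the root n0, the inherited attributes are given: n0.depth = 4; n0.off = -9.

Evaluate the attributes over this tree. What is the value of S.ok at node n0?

1. n0.depth = 4  [given at root]
2. n0.off = -9  [given at root]
3. n1.fin = -2  [terminal]
4. n2.live = "qz"  ["qz"]
5. n3.wid = 5  [terminal]
6. n2.env = true  [d.wid > 4]
7. n2.depth = 6  [6]
8. n4.depth = 21  [f.fin + 23]
9. n4.off = 9  [S₀.depth + S₀.off + 14]
10. n5.hot = "rq"  ["rq"]
11. n5.wid = 14  [14]
12. n5.mk = true  [true]
13. n6.hot = 23  [terminal]
14. n7.hot = "rrq"  ["r" ++ A₀.hot]
15. n7.wid = 6  [c.hot - 17]
16. n7.mk = false  [false]
17. n8.fin = 19  [terminal]
18. n9.wid = 30  [terminal]
19. n7.live = true  [A.mk == false]
20. n5.live = false  [false]
21. n10.live = "uv"  ["uv"]
22. n11.depth = 10  [10]
23. n11.off = 12  [12]
24. n12.wid = -1  [terminal]
25. n13.fin = 20  [terminal]
26. n11.ok = 15  [S.off + 3]
27. n11.live = 17  [S.off + f.fin - 15]
28. n14.wid = 6  [terminal]
29. n15.fin = 12  [terminal]
30. n10.env = false  [d.wid > 6]
31. n10.depth = 28  [S.ok + 13]
32. n4.ok = 3  [S.off - 6]
33. n4.live = 28  [(if A.live then S.depth else S.off) + 19]
34. n0.ok = -9  [S₁.ok * -2 - 3]
35. n0.live = -1  [S₀.depth * -1 + 3]

-9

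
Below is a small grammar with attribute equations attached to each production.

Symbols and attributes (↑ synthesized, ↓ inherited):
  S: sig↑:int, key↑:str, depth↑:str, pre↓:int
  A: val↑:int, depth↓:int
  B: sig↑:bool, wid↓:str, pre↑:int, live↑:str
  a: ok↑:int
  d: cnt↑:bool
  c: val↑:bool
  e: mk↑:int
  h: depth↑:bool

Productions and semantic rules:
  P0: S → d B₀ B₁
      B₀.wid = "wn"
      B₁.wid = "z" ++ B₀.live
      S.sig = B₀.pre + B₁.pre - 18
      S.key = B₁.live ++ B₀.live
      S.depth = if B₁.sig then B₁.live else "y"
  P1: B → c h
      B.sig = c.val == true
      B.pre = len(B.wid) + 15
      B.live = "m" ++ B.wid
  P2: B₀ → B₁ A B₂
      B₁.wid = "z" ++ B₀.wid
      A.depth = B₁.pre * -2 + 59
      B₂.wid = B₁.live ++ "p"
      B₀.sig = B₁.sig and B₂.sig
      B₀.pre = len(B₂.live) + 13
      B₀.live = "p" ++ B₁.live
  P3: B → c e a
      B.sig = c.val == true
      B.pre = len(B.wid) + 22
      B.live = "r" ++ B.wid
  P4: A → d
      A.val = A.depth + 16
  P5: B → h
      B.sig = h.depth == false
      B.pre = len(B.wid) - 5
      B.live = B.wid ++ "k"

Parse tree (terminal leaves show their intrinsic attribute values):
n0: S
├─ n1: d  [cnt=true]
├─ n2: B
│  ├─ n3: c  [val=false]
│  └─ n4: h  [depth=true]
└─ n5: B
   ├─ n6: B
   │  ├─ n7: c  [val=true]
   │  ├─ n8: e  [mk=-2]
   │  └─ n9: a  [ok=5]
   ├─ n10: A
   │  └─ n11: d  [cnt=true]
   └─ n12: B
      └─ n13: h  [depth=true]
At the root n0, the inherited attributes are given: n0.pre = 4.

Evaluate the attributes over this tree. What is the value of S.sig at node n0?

20

1. n0.pre = 4  [given at root]
2. n1.cnt = true  [terminal]
3. n2.wid = "wn"  ["wn"]
4. n3.val = false  [terminal]
5. n4.depth = true  [terminal]
6. n2.sig = false  [c.val == true]
7. n2.pre = 17  [len(B.wid) + 15]
8. n2.live = "mwn"  ["m" ++ B.wid]
9. n5.wid = "zmwn"  ["z" ++ B₀.live]
10. n6.wid = "zzmwn"  ["z" ++ B₀.wid]
11. n7.val = true  [terminal]
12. n8.mk = -2  [terminal]
13. n9.ok = 5  [terminal]
14. n6.sig = true  [c.val == true]
15. n6.pre = 27  [len(B.wid) + 22]
16. n6.live = "rzzmwn"  ["r" ++ B.wid]
17. n10.depth = 5  [B₁.pre * -2 + 59]
18. n11.cnt = true  [terminal]
19. n10.val = 21  [A.depth + 16]
20. n12.wid = "rzzmwnp"  [B₁.live ++ "p"]
21. n13.depth = true  [terminal]
22. n12.sig = false  [h.depth == false]
23. n12.pre = 2  [len(B.wid) - 5]
24. n12.live = "rzzmwnpk"  [B.wid ++ "k"]
25. n5.sig = false  [B₁.sig and B₂.sig]
26. n5.pre = 21  [len(B₂.live) + 13]
27. n5.live = "przzmwn"  ["p" ++ B₁.live]
28. n0.sig = 20  [B₀.pre + B₁.pre - 18]
29. n0.key = "przzmwnmwn"  [B₁.live ++ B₀.live]
30. n0.depth = "y"  [if B₁.sig then B₁.live else "y"]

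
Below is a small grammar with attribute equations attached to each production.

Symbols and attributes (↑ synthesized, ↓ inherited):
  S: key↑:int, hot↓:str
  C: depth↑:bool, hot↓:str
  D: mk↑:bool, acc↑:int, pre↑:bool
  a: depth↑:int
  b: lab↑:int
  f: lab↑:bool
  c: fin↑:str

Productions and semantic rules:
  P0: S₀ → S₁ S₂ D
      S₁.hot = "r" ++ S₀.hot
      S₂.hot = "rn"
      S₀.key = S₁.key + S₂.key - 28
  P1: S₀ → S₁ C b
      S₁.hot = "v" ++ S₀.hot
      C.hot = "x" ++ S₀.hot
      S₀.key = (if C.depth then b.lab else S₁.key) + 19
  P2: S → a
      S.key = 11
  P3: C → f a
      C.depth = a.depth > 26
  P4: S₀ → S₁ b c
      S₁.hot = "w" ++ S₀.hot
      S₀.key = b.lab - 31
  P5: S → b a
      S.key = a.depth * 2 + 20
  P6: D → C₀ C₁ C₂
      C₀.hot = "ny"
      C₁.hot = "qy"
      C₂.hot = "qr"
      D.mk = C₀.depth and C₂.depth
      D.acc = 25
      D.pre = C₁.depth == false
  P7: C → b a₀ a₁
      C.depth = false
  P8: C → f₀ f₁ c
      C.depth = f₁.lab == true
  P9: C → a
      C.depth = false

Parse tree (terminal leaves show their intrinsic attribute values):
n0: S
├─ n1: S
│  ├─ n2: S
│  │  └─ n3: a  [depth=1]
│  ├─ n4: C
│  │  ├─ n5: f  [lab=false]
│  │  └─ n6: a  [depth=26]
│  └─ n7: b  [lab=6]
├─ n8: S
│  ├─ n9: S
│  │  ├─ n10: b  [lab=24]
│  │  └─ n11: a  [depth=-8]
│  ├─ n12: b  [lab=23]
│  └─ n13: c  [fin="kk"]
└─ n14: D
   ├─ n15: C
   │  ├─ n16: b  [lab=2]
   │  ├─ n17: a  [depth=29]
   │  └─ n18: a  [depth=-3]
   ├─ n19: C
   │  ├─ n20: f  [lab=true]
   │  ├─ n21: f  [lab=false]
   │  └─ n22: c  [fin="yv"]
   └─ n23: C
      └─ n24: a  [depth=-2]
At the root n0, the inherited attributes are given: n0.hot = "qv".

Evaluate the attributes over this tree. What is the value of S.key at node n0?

1. n0.hot = "qv"  [given at root]
2. n1.hot = "rqv"  ["r" ++ S₀.hot]
3. n2.hot = "vrqv"  ["v" ++ S₀.hot]
4. n3.depth = 1  [terminal]
5. n2.key = 11  [11]
6. n4.hot = "xrqv"  ["x" ++ S₀.hot]
7. n5.lab = false  [terminal]
8. n6.depth = 26  [terminal]
9. n4.depth = false  [a.depth > 26]
10. n7.lab = 6  [terminal]
11. n1.key = 30  [(if C.depth then b.lab else S₁.key) + 19]
12. n8.hot = "rn"  ["rn"]
13. n9.hot = "wrn"  ["w" ++ S₀.hot]
14. n10.lab = 24  [terminal]
15. n11.depth = -8  [terminal]
16. n9.key = 4  [a.depth * 2 + 20]
17. n12.lab = 23  [terminal]
18. n13.fin = "kk"  [terminal]
19. n8.key = -8  [b.lab - 31]
20. n15.hot = "ny"  ["ny"]
21. n16.lab = 2  [terminal]
22. n17.depth = 29  [terminal]
23. n18.depth = -3  [terminal]
24. n15.depth = false  [false]
25. n19.hot = "qy"  ["qy"]
26. n20.lab = true  [terminal]
27. n21.lab = false  [terminal]
28. n22.fin = "yv"  [terminal]
29. n19.depth = false  [f₁.lab == true]
30. n23.hot = "qr"  ["qr"]
31. n24.depth = -2  [terminal]
32. n23.depth = false  [false]
33. n14.mk = false  [C₀.depth and C₂.depth]
34. n14.acc = 25  [25]
35. n14.pre = true  [C₁.depth == false]
36. n0.key = -6  [S₁.key + S₂.key - 28]

-6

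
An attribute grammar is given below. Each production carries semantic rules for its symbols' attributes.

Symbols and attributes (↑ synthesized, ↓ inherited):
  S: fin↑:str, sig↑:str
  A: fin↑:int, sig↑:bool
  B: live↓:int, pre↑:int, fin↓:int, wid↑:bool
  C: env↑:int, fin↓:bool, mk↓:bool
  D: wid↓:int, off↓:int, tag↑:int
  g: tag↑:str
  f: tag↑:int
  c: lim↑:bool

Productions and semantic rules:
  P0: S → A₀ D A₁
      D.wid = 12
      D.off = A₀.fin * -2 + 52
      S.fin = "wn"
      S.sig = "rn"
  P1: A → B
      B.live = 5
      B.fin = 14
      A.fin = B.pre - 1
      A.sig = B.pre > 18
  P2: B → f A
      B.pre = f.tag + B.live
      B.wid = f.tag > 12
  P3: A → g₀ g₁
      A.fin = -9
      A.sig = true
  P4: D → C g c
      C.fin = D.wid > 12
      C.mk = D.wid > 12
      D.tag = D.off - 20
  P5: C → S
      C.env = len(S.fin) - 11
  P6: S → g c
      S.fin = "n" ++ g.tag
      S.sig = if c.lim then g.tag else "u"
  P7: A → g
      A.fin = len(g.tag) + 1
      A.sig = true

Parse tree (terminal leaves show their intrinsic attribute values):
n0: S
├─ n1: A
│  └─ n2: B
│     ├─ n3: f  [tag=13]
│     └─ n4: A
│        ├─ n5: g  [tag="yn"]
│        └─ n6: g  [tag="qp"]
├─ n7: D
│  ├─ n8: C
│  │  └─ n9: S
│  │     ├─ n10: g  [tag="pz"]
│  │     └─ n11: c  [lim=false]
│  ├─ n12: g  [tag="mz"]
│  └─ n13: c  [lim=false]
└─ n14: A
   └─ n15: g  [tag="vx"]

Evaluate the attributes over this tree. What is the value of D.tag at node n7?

1. n2.live = 5  [5]
2. n2.fin = 14  [14]
3. n3.tag = 13  [terminal]
4. n5.tag = "yn"  [terminal]
5. n6.tag = "qp"  [terminal]
6. n4.fin = -9  [-9]
7. n4.sig = true  [true]
8. n2.pre = 18  [f.tag + B.live]
9. n2.wid = true  [f.tag > 12]
10. n1.fin = 17  [B.pre - 1]
11. n1.sig = false  [B.pre > 18]
12. n7.wid = 12  [12]
13. n7.off = 18  [A₀.fin * -2 + 52]
14. n8.fin = false  [D.wid > 12]
15. n8.mk = false  [D.wid > 12]
16. n10.tag = "pz"  [terminal]
17. n11.lim = false  [terminal]
18. n9.fin = "npz"  ["n" ++ g.tag]
19. n9.sig = "u"  [if c.lim then g.tag else "u"]
20. n8.env = -8  [len(S.fin) - 11]
21. n12.tag = "mz"  [terminal]
22. n13.lim = false  [terminal]
23. n7.tag = -2  [D.off - 20]
24. n15.tag = "vx"  [terminal]
25. n14.fin = 3  [len(g.tag) + 1]
26. n14.sig = true  [true]
27. n0.fin = "wn"  ["wn"]
28. n0.sig = "rn"  ["rn"]

-2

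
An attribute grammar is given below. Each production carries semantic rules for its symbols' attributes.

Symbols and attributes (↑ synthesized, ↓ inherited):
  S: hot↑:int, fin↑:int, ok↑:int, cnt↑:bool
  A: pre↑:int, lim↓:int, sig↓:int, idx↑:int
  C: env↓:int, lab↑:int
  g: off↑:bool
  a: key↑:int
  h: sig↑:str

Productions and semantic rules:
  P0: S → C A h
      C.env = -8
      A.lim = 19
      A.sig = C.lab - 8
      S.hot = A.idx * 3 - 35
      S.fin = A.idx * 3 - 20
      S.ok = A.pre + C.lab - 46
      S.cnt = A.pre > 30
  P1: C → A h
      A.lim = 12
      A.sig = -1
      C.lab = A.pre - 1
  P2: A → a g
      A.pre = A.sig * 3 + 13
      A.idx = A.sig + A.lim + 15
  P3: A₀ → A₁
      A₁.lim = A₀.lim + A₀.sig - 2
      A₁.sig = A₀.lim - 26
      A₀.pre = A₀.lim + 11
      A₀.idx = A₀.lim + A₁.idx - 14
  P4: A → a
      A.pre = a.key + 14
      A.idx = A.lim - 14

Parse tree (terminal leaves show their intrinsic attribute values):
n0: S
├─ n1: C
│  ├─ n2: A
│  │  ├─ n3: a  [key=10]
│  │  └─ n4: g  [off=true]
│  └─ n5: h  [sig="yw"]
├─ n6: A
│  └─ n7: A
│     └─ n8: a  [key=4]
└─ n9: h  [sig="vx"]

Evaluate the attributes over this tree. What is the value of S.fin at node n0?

1. n1.env = -8  [-8]
2. n2.lim = 12  [12]
3. n2.sig = -1  [-1]
4. n3.key = 10  [terminal]
5. n4.off = true  [terminal]
6. n2.pre = 10  [A.sig * 3 + 13]
7. n2.idx = 26  [A.sig + A.lim + 15]
8. n5.sig = "yw"  [terminal]
9. n1.lab = 9  [A.pre - 1]
10. n6.lim = 19  [19]
11. n6.sig = 1  [C.lab - 8]
12. n7.lim = 18  [A₀.lim + A₀.sig - 2]
13. n7.sig = -7  [A₀.lim - 26]
14. n8.key = 4  [terminal]
15. n7.pre = 18  [a.key + 14]
16. n7.idx = 4  [A.lim - 14]
17. n6.pre = 30  [A₀.lim + 11]
18. n6.idx = 9  [A₀.lim + A₁.idx - 14]
19. n9.sig = "vx"  [terminal]
20. n0.hot = -8  [A.idx * 3 - 35]
21. n0.fin = 7  [A.idx * 3 - 20]
22. n0.ok = -7  [A.pre + C.lab - 46]
23. n0.cnt = false  [A.pre > 30]

7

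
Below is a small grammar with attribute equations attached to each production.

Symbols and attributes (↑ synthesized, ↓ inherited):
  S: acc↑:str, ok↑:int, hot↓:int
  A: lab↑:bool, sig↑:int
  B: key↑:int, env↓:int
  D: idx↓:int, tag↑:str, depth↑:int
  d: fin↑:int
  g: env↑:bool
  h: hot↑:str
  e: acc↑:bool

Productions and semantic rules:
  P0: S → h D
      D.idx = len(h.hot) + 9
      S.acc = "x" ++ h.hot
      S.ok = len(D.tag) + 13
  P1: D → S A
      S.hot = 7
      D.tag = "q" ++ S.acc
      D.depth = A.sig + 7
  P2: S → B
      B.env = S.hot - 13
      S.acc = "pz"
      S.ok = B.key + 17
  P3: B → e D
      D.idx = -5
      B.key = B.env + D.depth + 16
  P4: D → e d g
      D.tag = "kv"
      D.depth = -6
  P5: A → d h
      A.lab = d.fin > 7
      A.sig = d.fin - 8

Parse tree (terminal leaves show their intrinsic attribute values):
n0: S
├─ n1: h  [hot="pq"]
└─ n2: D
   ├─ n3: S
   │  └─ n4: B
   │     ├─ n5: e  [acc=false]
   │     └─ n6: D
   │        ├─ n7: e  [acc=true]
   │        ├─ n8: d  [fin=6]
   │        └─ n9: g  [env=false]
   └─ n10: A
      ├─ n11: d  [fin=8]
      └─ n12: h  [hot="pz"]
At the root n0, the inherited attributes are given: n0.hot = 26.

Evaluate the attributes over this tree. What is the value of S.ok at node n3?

1. n0.hot = 26  [given at root]
2. n1.hot = "pq"  [terminal]
3. n2.idx = 11  [len(h.hot) + 9]
4. n3.hot = 7  [7]
5. n4.env = -6  [S.hot - 13]
6. n5.acc = false  [terminal]
7. n6.idx = -5  [-5]
8. n7.acc = true  [terminal]
9. n8.fin = 6  [terminal]
10. n9.env = false  [terminal]
11. n6.tag = "kv"  ["kv"]
12. n6.depth = -6  [-6]
13. n4.key = 4  [B.env + D.depth + 16]
14. n3.acc = "pz"  ["pz"]
15. n3.ok = 21  [B.key + 17]
16. n11.fin = 8  [terminal]
17. n12.hot = "pz"  [terminal]
18. n10.lab = true  [d.fin > 7]
19. n10.sig = 0  [d.fin - 8]
20. n2.tag = "qpz"  ["q" ++ S.acc]
21. n2.depth = 7  [A.sig + 7]
22. n0.acc = "xpq"  ["x" ++ h.hot]
23. n0.ok = 16  [len(D.tag) + 13]

21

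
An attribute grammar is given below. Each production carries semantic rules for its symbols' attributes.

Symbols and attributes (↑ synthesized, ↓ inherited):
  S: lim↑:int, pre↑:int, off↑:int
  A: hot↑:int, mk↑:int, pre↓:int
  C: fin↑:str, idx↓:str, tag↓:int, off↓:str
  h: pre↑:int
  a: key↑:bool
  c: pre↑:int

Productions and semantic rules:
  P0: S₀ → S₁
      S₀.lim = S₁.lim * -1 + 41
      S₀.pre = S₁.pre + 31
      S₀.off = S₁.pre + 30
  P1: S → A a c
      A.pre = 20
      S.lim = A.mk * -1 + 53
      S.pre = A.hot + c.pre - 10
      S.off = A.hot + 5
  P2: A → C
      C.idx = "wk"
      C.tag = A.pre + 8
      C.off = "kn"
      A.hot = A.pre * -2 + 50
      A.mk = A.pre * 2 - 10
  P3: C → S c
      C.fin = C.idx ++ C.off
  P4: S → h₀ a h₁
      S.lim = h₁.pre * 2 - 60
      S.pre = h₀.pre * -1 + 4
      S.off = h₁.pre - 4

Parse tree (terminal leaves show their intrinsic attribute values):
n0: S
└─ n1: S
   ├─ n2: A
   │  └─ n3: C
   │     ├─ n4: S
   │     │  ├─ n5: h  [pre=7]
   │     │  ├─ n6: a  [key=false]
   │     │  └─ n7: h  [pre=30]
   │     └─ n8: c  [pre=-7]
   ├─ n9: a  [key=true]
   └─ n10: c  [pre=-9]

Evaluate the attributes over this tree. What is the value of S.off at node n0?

21

1. n2.pre = 20  [20]
2. n3.idx = "wk"  ["wk"]
3. n3.tag = 28  [A.pre + 8]
4. n3.off = "kn"  ["kn"]
5. n5.pre = 7  [terminal]
6. n6.key = false  [terminal]
7. n7.pre = 30  [terminal]
8. n4.lim = 0  [h₁.pre * 2 - 60]
9. n4.pre = -3  [h₀.pre * -1 + 4]
10. n4.off = 26  [h₁.pre - 4]
11. n8.pre = -7  [terminal]
12. n3.fin = "wkkn"  [C.idx ++ C.off]
13. n2.hot = 10  [A.pre * -2 + 50]
14. n2.mk = 30  [A.pre * 2 - 10]
15. n9.key = true  [terminal]
16. n10.pre = -9  [terminal]
17. n1.lim = 23  [A.mk * -1 + 53]
18. n1.pre = -9  [A.hot + c.pre - 10]
19. n1.off = 15  [A.hot + 5]
20. n0.lim = 18  [S₁.lim * -1 + 41]
21. n0.pre = 22  [S₁.pre + 31]
22. n0.off = 21  [S₁.pre + 30]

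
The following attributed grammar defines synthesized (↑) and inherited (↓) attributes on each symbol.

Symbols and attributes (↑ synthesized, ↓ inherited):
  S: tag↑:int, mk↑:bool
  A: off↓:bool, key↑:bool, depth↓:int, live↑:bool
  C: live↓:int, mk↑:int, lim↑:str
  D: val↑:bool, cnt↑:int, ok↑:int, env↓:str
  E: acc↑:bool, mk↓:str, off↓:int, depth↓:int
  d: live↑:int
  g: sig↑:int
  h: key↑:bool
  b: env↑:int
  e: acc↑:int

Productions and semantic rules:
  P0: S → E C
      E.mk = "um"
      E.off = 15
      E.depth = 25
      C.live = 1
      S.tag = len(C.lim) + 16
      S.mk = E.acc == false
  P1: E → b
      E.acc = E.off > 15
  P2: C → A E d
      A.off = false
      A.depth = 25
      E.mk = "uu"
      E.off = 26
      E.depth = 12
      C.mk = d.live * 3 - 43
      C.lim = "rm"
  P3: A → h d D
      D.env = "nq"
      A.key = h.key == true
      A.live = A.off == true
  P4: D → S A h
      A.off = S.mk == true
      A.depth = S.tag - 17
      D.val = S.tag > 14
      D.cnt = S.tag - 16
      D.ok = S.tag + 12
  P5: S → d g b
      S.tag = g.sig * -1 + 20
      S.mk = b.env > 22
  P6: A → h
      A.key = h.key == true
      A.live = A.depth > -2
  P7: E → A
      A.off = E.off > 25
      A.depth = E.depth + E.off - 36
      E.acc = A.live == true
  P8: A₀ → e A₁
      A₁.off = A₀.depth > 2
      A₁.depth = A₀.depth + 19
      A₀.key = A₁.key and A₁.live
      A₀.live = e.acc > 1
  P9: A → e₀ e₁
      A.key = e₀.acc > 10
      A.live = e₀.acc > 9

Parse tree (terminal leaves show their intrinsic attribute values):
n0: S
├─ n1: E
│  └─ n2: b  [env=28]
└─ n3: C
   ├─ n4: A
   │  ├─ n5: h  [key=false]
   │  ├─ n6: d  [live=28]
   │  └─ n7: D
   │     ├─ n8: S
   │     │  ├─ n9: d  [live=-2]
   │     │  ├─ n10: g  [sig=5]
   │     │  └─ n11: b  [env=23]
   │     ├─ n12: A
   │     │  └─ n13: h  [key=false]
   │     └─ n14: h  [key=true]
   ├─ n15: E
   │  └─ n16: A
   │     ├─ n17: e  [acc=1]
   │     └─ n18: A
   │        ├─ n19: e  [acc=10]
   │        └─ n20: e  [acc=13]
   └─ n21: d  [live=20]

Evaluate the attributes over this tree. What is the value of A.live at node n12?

false

1. n1.mk = "um"  ["um"]
2. n1.off = 15  [15]
3. n1.depth = 25  [25]
4. n2.env = 28  [terminal]
5. n1.acc = false  [E.off > 15]
6. n3.live = 1  [1]
7. n4.off = false  [false]
8. n4.depth = 25  [25]
9. n5.key = false  [terminal]
10. n6.live = 28  [terminal]
11. n7.env = "nq"  ["nq"]
12. n9.live = -2  [terminal]
13. n10.sig = 5  [terminal]
14. n11.env = 23  [terminal]
15. n8.tag = 15  [g.sig * -1 + 20]
16. n8.mk = true  [b.env > 22]
17. n12.off = true  [S.mk == true]
18. n12.depth = -2  [S.tag - 17]
19. n13.key = false  [terminal]
20. n12.key = false  [h.key == true]
21. n12.live = false  [A.depth > -2]
22. n14.key = true  [terminal]
23. n7.val = true  [S.tag > 14]
24. n7.cnt = -1  [S.tag - 16]
25. n7.ok = 27  [S.tag + 12]
26. n4.key = false  [h.key == true]
27. n4.live = false  [A.off == true]
28. n15.mk = "uu"  ["uu"]
29. n15.off = 26  [26]
30. n15.depth = 12  [12]
31. n16.off = true  [E.off > 25]
32. n16.depth = 2  [E.depth + E.off - 36]
33. n17.acc = 1  [terminal]
34. n18.off = false  [A₀.depth > 2]
35. n18.depth = 21  [A₀.depth + 19]
36. n19.acc = 10  [terminal]
37. n20.acc = 13  [terminal]
38. n18.key = false  [e₀.acc > 10]
39. n18.live = true  [e₀.acc > 9]
40. n16.key = false  [A₁.key and A₁.live]
41. n16.live = false  [e.acc > 1]
42. n15.acc = false  [A.live == true]
43. n21.live = 20  [terminal]
44. n3.mk = 17  [d.live * 3 - 43]
45. n3.lim = "rm"  ["rm"]
46. n0.tag = 18  [len(C.lim) + 16]
47. n0.mk = true  [E.acc == false]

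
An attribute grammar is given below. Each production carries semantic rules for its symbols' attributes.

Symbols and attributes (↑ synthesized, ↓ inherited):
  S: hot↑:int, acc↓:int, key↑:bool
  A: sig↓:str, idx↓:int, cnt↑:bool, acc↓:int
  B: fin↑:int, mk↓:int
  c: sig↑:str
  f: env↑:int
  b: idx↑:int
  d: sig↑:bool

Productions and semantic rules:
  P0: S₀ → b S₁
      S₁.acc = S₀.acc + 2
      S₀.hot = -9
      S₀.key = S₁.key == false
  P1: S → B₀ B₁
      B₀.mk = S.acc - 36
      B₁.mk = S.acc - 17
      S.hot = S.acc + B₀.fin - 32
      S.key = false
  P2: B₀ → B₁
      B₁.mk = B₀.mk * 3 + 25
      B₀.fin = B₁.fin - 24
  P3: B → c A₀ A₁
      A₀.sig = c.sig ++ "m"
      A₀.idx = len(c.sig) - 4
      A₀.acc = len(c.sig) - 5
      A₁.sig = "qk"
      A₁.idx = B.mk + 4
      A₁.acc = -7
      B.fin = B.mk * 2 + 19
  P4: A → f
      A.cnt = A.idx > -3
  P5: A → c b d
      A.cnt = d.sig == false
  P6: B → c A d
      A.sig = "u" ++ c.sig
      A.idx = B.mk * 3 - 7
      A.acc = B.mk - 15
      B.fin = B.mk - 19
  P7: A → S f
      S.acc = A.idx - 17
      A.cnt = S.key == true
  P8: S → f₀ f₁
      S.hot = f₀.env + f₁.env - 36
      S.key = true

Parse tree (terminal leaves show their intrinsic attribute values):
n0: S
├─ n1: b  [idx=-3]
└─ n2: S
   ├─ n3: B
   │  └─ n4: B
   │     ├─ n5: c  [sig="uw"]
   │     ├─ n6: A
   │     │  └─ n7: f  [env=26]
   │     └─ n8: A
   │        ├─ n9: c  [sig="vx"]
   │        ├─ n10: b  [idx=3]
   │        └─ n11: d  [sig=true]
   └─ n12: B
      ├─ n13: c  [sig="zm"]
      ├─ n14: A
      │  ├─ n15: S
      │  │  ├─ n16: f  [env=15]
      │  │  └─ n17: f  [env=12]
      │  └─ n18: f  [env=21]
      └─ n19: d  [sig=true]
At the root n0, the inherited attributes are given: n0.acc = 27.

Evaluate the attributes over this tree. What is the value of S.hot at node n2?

0

1. n0.acc = 27  [given at root]
2. n1.idx = -3  [terminal]
3. n2.acc = 29  [S₀.acc + 2]
4. n3.mk = -7  [S.acc - 36]
5. n4.mk = 4  [B₀.mk * 3 + 25]
6. n5.sig = "uw"  [terminal]
7. n6.sig = "uwm"  [c.sig ++ "m"]
8. n6.idx = -2  [len(c.sig) - 4]
9. n6.acc = -3  [len(c.sig) - 5]
10. n7.env = 26  [terminal]
11. n6.cnt = true  [A.idx > -3]
12. n8.sig = "qk"  ["qk"]
13. n8.idx = 8  [B.mk + 4]
14. n8.acc = -7  [-7]
15. n9.sig = "vx"  [terminal]
16. n10.idx = 3  [terminal]
17. n11.sig = true  [terminal]
18. n8.cnt = false  [d.sig == false]
19. n4.fin = 27  [B.mk * 2 + 19]
20. n3.fin = 3  [B₁.fin - 24]
21. n12.mk = 12  [S.acc - 17]
22. n13.sig = "zm"  [terminal]
23. n14.sig = "uzm"  ["u" ++ c.sig]
24. n14.idx = 29  [B.mk * 3 - 7]
25. n14.acc = -3  [B.mk - 15]
26. n15.acc = 12  [A.idx - 17]
27. n16.env = 15  [terminal]
28. n17.env = 12  [terminal]
29. n15.hot = -9  [f₀.env + f₁.env - 36]
30. n15.key = true  [true]
31. n18.env = 21  [terminal]
32. n14.cnt = true  [S.key == true]
33. n19.sig = true  [terminal]
34. n12.fin = -7  [B.mk - 19]
35. n2.hot = 0  [S.acc + B₀.fin - 32]
36. n2.key = false  [false]
37. n0.hot = -9  [-9]
38. n0.key = true  [S₁.key == false]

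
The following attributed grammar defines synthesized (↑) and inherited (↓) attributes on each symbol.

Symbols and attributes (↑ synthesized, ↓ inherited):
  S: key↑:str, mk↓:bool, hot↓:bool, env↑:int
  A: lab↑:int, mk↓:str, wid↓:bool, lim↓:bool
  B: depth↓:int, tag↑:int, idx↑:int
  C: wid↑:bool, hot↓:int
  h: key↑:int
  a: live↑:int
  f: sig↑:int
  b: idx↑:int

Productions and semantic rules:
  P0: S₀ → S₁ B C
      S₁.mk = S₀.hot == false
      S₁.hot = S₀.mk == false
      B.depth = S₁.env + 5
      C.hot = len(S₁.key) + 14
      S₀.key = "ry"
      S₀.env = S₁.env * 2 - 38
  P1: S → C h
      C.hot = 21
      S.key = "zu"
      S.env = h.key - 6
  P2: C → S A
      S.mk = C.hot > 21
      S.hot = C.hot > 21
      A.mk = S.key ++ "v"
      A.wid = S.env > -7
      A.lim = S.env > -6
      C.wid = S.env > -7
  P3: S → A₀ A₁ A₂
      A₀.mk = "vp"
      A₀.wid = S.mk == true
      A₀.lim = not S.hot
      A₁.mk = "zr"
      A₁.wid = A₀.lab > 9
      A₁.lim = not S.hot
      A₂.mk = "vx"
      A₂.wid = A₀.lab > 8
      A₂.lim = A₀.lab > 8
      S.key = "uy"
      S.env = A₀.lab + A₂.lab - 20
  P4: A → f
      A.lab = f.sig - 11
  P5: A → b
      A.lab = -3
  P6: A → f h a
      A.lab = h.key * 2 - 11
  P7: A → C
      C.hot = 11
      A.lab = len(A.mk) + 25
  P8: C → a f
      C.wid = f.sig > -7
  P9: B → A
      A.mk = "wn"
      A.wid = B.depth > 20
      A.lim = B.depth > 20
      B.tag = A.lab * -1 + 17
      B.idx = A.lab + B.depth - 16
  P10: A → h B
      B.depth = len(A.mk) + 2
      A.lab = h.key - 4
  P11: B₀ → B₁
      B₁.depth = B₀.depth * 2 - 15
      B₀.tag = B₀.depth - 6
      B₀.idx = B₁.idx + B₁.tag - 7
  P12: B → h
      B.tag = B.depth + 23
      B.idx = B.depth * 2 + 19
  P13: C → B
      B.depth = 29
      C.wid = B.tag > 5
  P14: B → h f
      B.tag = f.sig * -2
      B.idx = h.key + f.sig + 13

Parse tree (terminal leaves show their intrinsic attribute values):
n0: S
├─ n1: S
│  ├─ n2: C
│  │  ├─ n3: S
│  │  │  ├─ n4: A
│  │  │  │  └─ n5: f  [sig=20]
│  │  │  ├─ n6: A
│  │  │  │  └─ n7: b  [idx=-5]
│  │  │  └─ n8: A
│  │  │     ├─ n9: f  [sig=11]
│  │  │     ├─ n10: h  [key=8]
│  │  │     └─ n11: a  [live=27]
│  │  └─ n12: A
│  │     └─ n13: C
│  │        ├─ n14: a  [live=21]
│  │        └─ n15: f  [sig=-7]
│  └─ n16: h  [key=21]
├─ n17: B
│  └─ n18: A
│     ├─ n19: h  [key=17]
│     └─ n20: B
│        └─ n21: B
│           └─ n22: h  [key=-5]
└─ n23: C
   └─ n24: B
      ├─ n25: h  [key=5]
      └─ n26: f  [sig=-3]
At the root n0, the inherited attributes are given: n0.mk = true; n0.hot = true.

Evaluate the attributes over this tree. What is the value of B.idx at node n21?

5

1. n0.mk = true  [given at root]
2. n0.hot = true  [given at root]
3. n1.mk = false  [S₀.hot == false]
4. n1.hot = false  [S₀.mk == false]
5. n2.hot = 21  [21]
6. n3.mk = false  [C.hot > 21]
7. n3.hot = false  [C.hot > 21]
8. n4.mk = "vp"  ["vp"]
9. n4.wid = false  [S.mk == true]
10. n4.lim = true  [not S.hot]
11. n5.sig = 20  [terminal]
12. n4.lab = 9  [f.sig - 11]
13. n6.mk = "zr"  ["zr"]
14. n6.wid = false  [A₀.lab > 9]
15. n6.lim = true  [not S.hot]
16. n7.idx = -5  [terminal]
17. n6.lab = -3  [-3]
18. n8.mk = "vx"  ["vx"]
19. n8.wid = true  [A₀.lab > 8]
20. n8.lim = true  [A₀.lab > 8]
21. n9.sig = 11  [terminal]
22. n10.key = 8  [terminal]
23. n11.live = 27  [terminal]
24. n8.lab = 5  [h.key * 2 - 11]
25. n3.key = "uy"  ["uy"]
26. n3.env = -6  [A₀.lab + A₂.lab - 20]
27. n12.mk = "uyv"  [S.key ++ "v"]
28. n12.wid = true  [S.env > -7]
29. n12.lim = false  [S.env > -6]
30. n13.hot = 11  [11]
31. n14.live = 21  [terminal]
32. n15.sig = -7  [terminal]
33. n13.wid = false  [f.sig > -7]
34. n12.lab = 28  [len(A.mk) + 25]
35. n2.wid = true  [S.env > -7]
36. n16.key = 21  [terminal]
37. n1.key = "zu"  ["zu"]
38. n1.env = 15  [h.key - 6]
39. n17.depth = 20  [S₁.env + 5]
40. n18.mk = "wn"  ["wn"]
41. n18.wid = false  [B.depth > 20]
42. n18.lim = false  [B.depth > 20]
43. n19.key = 17  [terminal]
44. n20.depth = 4  [len(A.mk) + 2]
45. n21.depth = -7  [B₀.depth * 2 - 15]
46. n22.key = -5  [terminal]
47. n21.tag = 16  [B.depth + 23]
48. n21.idx = 5  [B.depth * 2 + 19]
49. n20.tag = -2  [B₀.depth - 6]
50. n20.idx = 14  [B₁.idx + B₁.tag - 7]
51. n18.lab = 13  [h.key - 4]
52. n17.tag = 4  [A.lab * -1 + 17]
53. n17.idx = 17  [A.lab + B.depth - 16]
54. n23.hot = 16  [len(S₁.key) + 14]
55. n24.depth = 29  [29]
56. n25.key = 5  [terminal]
57. n26.sig = -3  [terminal]
58. n24.tag = 6  [f.sig * -2]
59. n24.idx = 15  [h.key + f.sig + 13]
60. n23.wid = true  [B.tag > 5]
61. n0.key = "ry"  ["ry"]
62. n0.env = -8  [S₁.env * 2 - 38]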